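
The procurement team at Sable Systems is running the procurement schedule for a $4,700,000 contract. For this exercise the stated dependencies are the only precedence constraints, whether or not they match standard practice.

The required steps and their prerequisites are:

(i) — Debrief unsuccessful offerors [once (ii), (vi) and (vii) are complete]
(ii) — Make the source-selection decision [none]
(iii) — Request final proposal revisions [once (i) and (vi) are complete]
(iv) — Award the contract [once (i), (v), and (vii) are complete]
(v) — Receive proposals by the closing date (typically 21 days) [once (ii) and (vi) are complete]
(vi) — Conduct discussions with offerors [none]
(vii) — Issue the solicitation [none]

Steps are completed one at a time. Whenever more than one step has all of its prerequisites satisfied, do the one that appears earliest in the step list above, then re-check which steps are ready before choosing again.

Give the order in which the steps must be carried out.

(ii) (vi) (v) (vii) (i) (iii) (iv)

(ii), (vi) and (vii) have no prerequisites; (ii) is listed earlier, so (ii) is first.
(vi) and (vii) are both available; (vi) is listed earlier → (vi).
(v) now also ready, so the ready set is {(v), (vii)}; (v) is listed earlier → (v).
Next only (vii) has its prerequisites met → (vii).
Next only (i) has its prerequisites met → (i).
Now (iii) and (iv) have their prerequisites met. (iii) is listed earlier, so (iii) next.
(iv) needed (i), (v) and (vii), now all done → (iv).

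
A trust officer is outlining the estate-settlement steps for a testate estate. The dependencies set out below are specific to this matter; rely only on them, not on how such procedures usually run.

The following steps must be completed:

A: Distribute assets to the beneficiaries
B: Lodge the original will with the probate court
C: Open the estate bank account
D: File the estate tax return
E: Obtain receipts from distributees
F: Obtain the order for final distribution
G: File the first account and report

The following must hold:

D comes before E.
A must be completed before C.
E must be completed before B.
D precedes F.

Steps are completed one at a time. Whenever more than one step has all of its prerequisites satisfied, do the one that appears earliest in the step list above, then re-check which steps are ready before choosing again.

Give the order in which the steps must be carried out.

A C D E B F G

Nothing is required for A, D and G. A is listed earlier → A first.
Now C, D and G have their prerequisites met. C is listed earlier, so C next.
D and G are both available; D is listed earlier → D.
E, F and G are all available; E is listed earlier → E.
B now also ready, so the ready set is {B, F, G}; B is listed earlier → B.
Now F and G have their prerequisites met. F is listed earlier, so F next.
Next only G has its prerequisites met → G.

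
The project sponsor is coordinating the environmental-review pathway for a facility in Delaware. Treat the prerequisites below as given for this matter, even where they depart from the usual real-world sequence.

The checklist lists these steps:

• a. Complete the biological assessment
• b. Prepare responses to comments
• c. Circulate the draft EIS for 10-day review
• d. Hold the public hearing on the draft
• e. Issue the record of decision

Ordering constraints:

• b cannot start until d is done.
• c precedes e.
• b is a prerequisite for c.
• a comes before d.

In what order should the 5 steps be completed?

a, d, b, c, e

a has no prerequisites → a first.
d needed a, now all done → d.
b needed d, now all done → b.
Next only c has its prerequisites met → c.
Next only e has its prerequisites met → e.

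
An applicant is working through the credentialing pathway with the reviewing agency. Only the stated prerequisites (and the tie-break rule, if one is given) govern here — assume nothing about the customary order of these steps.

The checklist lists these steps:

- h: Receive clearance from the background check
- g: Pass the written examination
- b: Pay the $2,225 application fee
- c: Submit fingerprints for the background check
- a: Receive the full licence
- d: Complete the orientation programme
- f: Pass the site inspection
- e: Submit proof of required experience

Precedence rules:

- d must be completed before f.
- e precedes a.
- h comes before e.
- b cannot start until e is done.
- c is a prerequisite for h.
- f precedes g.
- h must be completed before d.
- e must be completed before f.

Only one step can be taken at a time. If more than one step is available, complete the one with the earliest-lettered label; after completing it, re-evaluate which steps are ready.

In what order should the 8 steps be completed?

c → h → d → e → a → b → f → g

c has no prerequisites → c first.
Next only h has its prerequisites met → h.
Ready: d and e. d has the earlier label → d.
e needed h, now all done → e.
a, b and f are all available; a has the earlier label → a.
Ready: b and f. b has the earlier label → b.
That leaves f as the only ready step → f.
g needed f, now all done → g.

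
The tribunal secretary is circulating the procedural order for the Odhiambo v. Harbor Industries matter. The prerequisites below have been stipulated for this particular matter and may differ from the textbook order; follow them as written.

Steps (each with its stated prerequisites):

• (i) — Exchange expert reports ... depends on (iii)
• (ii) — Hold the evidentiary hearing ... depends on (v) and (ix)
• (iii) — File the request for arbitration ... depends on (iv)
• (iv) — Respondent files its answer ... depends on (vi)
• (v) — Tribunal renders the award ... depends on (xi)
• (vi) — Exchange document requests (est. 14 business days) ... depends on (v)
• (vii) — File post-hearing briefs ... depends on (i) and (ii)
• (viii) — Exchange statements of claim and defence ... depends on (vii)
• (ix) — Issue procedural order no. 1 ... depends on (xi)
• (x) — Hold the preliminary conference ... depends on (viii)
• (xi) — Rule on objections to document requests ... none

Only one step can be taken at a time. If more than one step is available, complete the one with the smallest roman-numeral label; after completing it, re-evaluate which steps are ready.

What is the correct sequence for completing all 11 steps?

(xi), (v), (vi), (iv), (iii), (i), (ix), (ii), (vii), (viii), (x)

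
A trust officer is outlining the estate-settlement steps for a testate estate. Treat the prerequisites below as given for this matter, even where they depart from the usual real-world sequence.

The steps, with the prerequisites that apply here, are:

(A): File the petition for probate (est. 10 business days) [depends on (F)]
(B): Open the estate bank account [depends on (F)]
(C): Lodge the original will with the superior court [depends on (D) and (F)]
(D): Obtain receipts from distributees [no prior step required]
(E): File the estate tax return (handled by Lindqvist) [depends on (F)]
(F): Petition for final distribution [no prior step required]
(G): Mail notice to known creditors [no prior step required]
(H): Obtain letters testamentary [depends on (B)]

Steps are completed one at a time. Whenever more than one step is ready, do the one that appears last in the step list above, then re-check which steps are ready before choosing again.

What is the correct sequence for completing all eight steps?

(G), (F) and (D) have no prerequisites; (G) is listed later, so (G) is first.
(F) and (D) are both available; (F) is listed later → (F).
(E), (B) and (A) now also ready, so the ready set is {(E), (D), (B), (A)}; (E) is listed later → (E).
Now (D), (B) and (A) have their prerequisites met. (D) is listed later, so (D) next.
(C) now also ready, so the ready set is {(C), (B), (A)}; (C) is listed later → (C).
(B) and (A) are both available; (B) is listed later → (B).
(H) now also ready, so the ready set is {(H), (A)}; (H) is listed later → (H).
(A) needed (F), now all done → (A).

(G), (F), (E), (D), (C), (B), (H), (A)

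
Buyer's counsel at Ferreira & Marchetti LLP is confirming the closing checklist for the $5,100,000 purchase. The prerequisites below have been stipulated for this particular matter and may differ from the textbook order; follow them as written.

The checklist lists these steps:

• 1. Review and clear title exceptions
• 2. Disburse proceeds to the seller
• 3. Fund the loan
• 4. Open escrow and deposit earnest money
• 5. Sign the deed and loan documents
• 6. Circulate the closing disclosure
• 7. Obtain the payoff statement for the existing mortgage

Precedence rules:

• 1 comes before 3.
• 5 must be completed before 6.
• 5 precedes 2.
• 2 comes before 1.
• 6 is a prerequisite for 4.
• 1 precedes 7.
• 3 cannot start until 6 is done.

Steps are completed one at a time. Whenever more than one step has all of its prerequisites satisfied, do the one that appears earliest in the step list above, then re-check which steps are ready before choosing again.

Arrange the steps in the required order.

Only 5 has no prerequisites, so it is first.
Ready: 2 and 6. 2 is listed earlier → 2.
1 and 6 are both available; 1 is listed earlier → 1.
7 now also ready, so the ready set is {6, 7}; 6 is listed earlier → 6.
3 and 4 now also ready, so the ready set is {3, 4, 7}; 3 is listed earlier → 3.
Now 4 and 7 have their prerequisites met. 4 is listed earlier, so 4 next.
That leaves 7 as the only ready step → 7.

5, 2, 1, 6, 3, 4, 7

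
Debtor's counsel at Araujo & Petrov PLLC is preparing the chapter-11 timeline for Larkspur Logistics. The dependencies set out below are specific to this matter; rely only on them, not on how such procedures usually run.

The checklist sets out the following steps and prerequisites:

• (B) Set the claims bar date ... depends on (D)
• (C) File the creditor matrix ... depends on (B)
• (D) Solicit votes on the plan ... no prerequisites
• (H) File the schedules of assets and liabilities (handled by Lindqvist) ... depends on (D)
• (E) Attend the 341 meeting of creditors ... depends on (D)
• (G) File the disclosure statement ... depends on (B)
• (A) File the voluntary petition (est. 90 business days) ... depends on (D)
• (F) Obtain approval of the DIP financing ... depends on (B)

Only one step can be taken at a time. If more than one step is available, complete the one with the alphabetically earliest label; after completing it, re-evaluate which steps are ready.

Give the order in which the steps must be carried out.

(D), (A), (B), (C), (E), (F), (G), (H)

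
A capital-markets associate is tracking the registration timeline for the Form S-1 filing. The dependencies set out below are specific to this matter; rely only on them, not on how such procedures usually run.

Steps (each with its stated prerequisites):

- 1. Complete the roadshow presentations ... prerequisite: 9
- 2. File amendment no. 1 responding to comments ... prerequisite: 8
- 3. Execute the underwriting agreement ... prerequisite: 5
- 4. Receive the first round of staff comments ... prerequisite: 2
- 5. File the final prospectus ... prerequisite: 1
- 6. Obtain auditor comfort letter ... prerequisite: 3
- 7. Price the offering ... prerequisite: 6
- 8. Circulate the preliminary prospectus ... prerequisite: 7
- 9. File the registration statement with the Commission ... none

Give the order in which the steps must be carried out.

9 1 5 3 6 7 8 2 4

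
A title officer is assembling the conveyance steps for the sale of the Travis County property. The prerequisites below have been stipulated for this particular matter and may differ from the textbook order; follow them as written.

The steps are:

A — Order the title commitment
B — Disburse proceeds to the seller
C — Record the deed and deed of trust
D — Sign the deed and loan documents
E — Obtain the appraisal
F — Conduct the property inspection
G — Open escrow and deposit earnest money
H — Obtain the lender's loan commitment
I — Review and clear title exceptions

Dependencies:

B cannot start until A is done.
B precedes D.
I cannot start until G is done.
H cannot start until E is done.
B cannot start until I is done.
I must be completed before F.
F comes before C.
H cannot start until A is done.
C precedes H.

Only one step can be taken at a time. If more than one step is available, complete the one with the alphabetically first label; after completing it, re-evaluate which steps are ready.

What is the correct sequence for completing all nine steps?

A, E, G, I, B, D, F, C, H

A, E and G have no prerequisites; A has the earlier label, so A is first.
Ready: E and G. E has the earlier label → E.
G is the only step now ready → G.
I needed G, now all done → I.
Now B and F have their prerequisites met. B has the earlier label, so B next.
Now D and F have their prerequisites met. D has the earlier label, so D next.
F needed I, now all done → F.
C needed F, now all done → C.
Next only H has its prerequisites met → H.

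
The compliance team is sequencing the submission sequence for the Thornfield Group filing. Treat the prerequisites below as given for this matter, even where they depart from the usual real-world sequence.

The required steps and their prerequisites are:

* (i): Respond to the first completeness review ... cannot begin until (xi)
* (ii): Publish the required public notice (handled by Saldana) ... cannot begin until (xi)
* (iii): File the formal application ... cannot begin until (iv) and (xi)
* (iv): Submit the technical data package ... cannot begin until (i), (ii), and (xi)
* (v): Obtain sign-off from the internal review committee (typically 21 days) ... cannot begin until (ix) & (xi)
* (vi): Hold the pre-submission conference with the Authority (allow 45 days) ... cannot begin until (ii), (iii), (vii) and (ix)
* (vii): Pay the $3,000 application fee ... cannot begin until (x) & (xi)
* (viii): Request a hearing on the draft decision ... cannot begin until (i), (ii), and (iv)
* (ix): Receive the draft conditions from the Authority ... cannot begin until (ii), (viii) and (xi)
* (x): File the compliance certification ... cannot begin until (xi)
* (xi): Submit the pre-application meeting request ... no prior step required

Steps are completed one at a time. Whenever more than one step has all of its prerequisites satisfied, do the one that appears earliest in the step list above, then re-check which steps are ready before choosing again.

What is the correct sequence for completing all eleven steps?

(xi) → (i) → (ii) → (iv) → (iii) → (viii) → (ix) → (v) → (x) → (vii) → (vi)

(xi) is the only step with nothing outstanding, so it goes first.
Ready: (i), (ii) and (x). (i) is listed earlier → (i).
(ii) and (x) are both available; (ii) is listed earlier → (ii).
(iv) and (x) are both available; (iv) is listed earlier → (iv).
(iii) and (viii) now also ready, so the ready set is {(iii), (viii), (x)}; (iii) is listed earlier → (iii).
Ready: (viii) and (x). (viii) is listed earlier → (viii).
(ix) now also ready, so the ready set is {(ix), (x)}; (ix) is listed earlier → (ix).
(v) and (x) are both available; (v) is listed earlier → (v).
(x) is the only step now ready → (x).
That leaves (vii) as the only ready step → (vii).
(vi) is the only step now ready → (vi).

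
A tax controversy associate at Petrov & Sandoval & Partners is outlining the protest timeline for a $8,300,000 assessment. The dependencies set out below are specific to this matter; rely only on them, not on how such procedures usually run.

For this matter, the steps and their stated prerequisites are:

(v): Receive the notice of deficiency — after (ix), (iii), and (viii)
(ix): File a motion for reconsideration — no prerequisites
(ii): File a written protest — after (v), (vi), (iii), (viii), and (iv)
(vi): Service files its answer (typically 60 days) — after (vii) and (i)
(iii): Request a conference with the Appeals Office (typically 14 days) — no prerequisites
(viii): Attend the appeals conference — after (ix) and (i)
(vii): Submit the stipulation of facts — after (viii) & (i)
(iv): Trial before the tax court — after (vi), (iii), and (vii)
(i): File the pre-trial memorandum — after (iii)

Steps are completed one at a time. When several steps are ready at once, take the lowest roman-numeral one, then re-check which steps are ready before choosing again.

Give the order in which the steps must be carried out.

(iii) and (ix) have no prerequisites; (iii) has the earlier label, so (iii) is first.
(i) now also ready, so the ready set is {(i), (ix)}; (i) has the earlier label → (i).
(ix) is the only step now ready → (ix).
(viii) needed (i) and (ix), now all done → (viii).
(v) and (vii) are both available; (v) has the earlier label → (v).
(vii) needed (i) and (viii), now all done → (vii).
That leaves (vi) as the only ready step → (vi).
That leaves (iv) as the only ready step → (iv).
(ii) needed (iii), (iv), (v), (vi) and (viii), now all done → (ii).

(iii), (i), (ix), (viii), (v), (vii), (vi), (iv), (ii)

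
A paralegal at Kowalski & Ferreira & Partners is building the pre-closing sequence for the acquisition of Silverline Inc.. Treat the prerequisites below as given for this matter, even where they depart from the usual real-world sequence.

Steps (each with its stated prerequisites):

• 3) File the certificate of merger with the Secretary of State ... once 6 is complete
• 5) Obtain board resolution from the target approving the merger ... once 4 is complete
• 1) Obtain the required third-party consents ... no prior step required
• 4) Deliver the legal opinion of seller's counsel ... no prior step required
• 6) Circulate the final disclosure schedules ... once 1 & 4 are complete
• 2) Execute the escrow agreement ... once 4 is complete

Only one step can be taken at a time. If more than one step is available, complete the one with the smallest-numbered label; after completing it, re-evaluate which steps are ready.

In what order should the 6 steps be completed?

Nothing is required for 1 and 4. 1 has the earlier label → 1 first.
4 is the only step now ready → 4.
Ready: 2, 5 and 6. 2 has the earlier label → 2.
Now 5 and 6 have their prerequisites met. 5 has the earlier label, so 5 next.
6 needed 1 and 4, now all done → 6.
That leaves 3 as the only ready step → 3.

1, 4, 2, 5, 6, 3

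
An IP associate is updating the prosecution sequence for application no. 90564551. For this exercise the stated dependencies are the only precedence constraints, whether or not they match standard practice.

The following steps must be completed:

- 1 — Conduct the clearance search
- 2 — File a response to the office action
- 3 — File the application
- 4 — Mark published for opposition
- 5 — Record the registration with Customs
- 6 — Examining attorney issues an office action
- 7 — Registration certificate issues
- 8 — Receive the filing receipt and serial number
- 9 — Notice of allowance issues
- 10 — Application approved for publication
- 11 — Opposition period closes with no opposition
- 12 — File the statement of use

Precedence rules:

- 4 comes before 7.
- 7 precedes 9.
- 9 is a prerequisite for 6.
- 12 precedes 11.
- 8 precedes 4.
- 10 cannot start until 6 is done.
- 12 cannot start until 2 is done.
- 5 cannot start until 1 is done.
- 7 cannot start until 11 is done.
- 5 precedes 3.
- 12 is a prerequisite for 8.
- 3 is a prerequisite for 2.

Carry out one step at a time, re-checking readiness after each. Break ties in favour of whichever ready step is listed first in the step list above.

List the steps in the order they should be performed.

1 is the only step with nothing outstanding, so it goes first.
Next only 5 has its prerequisites met → 5.
3 needed 5, now all done → 3.
That leaves 2 as the only ready step → 2.
12 needed 2, now all done → 12.
8 and 11 are both available; 8 is listed earlier → 8.
Ready: 4 and 11. 4 is listed earlier → 4.
Next only 11 has its prerequisites met → 11.
That leaves 7 as the only ready step → 7.
9 is the only step now ready → 9.
6 needed 9, now all done → 6.
10 needed 6, now all done → 10.

1, 5, 3, 2, 12, 8, 4, 11, 7, 9, 6, 10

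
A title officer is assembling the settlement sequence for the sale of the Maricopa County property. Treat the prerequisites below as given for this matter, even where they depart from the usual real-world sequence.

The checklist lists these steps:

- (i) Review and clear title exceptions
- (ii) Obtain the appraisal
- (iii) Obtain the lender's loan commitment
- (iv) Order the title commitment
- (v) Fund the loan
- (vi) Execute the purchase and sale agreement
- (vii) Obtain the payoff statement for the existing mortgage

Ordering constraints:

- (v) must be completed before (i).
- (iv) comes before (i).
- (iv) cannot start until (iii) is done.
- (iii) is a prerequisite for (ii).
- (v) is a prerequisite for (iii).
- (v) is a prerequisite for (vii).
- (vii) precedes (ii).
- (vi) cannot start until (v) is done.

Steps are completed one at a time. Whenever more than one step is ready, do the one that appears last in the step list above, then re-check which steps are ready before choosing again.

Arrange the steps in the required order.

Only (v) has no prerequisites, so it is first.
Now (vii), (vi) and (iii) have their prerequisites met. (vii) is listed later, so (vii) next.
Ready: (vi) and (iii). (vi) is listed later → (vi).
Next only (iii) has its prerequisites met → (iii).
(iv) and (ii) are both available; (iv) is listed later → (iv).
(i) now also ready, so the ready set is {(ii), (i)}; (ii) is listed later → (ii).
Next only (i) has its prerequisites met → (i).

(v) (vii) (vi) (iii) (iv) (ii) (i)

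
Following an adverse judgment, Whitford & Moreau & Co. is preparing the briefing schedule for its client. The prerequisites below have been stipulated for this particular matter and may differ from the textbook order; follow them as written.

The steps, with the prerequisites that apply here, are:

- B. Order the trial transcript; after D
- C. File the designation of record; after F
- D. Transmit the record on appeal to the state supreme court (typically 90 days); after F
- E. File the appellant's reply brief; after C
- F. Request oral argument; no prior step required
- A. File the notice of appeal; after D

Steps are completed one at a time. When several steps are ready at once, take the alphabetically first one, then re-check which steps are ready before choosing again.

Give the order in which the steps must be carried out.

F → C → D → A → B → E

Only F has no prerequisites, so it is first.
Now C and D have their prerequisites met. C has the earlier label, so C next.
E now also ready, so the ready set is {D, E}; D has the earlier label → D.
Ready: A, B and E. A has the earlier label → A.
Ready: B and E. B has the earlier label → B.
E needed C, now all done → E.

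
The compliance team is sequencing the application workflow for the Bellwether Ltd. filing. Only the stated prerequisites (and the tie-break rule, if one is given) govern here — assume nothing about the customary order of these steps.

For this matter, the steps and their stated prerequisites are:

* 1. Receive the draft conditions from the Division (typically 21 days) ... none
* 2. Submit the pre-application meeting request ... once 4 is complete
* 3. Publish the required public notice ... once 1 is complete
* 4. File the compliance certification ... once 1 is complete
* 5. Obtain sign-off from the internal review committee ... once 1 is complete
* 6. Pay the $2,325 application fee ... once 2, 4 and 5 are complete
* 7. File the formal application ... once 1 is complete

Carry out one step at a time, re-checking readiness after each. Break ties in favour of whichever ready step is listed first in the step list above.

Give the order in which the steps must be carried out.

1, 3, 4, 2, 5, 6, 7

Only 1 has no prerequisites, so it is first.
3, 4, 5 and 7 are all available; 3 is listed earlier → 3.
4, 5 and 7 are all available; 4 is listed earlier → 4.
2, 5 and 7 are all available; 2 is listed earlier → 2.
5 and 7 are both available; 5 is listed earlier → 5.
6 now also ready, so the ready set is {6, 7}; 6 is listed earlier → 6.
That leaves 7 as the only ready step → 7.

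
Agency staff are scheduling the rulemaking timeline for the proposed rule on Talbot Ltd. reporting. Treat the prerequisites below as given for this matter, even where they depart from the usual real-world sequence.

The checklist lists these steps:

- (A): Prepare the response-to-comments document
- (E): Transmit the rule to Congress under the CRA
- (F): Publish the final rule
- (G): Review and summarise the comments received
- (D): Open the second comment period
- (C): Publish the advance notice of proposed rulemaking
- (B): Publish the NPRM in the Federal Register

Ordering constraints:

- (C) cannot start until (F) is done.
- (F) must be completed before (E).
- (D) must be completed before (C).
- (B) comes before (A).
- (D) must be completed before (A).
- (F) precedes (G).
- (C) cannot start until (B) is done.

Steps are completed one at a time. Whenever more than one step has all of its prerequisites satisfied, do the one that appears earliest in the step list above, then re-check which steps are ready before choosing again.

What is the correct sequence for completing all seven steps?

(F) → (E) → (G) → (D) → (B) → (A) → (C)

(F), (D) and (B) have no prerequisites; (F) is listed earlier, so (F) is first.
Now (E), (G), (D) and (B) have their prerequisites met. (E) is listed earlier, so (E) next.
Now (G), (D) and (B) have their prerequisites met. (G) is listed earlier, so (G) next.
Now (D) and (B) have their prerequisites met. (D) is listed earlier, so (D) next.
Next only (B) has its prerequisites met → (B).
(A) and (C) are both available; (A) is listed earlier → (A).
Next only (C) has its prerequisites met → (C).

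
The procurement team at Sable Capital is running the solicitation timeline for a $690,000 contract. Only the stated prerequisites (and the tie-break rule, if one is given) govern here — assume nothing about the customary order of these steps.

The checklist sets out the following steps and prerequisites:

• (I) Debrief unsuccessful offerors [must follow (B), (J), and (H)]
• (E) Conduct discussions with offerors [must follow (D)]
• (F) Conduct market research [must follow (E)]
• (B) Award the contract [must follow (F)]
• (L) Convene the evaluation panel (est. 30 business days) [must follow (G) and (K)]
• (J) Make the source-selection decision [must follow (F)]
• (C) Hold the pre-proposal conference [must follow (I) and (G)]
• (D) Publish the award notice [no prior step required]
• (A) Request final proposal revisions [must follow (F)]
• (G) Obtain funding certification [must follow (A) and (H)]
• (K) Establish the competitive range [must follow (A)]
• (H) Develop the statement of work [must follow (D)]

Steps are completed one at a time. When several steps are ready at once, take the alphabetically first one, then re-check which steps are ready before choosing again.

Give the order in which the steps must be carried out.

(D), (E), (F), (A), (B), (H), (G), (J), (I), (C), (K), (L)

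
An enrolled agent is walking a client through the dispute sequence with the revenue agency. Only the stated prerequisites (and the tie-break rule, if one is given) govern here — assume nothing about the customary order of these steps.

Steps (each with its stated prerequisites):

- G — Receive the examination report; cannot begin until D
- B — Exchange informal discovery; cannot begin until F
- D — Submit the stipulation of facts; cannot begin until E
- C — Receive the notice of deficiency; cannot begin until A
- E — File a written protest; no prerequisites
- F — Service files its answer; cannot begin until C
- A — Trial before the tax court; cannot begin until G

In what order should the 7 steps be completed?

E, D, G, A, C, F, B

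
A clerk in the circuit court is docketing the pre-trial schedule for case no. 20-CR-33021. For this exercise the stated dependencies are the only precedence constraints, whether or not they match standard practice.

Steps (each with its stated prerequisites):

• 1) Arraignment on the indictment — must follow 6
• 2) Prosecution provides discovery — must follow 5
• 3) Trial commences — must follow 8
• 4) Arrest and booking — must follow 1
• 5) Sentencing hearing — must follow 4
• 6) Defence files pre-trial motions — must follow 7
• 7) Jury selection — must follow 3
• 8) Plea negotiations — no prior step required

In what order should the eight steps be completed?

8, 3, 7, 6, 1, 4, 5, 2

Only 8 has no prerequisites, so it is first.
3 needed 8, now all done → 3.
7 needed 3, now all done → 7.
Next only 6 has its prerequisites met → 6.
1 needed 6, now all done → 1.
Next only 4 has its prerequisites met → 4.
5 is the only step now ready → 5.
2 is the only step now ready → 2.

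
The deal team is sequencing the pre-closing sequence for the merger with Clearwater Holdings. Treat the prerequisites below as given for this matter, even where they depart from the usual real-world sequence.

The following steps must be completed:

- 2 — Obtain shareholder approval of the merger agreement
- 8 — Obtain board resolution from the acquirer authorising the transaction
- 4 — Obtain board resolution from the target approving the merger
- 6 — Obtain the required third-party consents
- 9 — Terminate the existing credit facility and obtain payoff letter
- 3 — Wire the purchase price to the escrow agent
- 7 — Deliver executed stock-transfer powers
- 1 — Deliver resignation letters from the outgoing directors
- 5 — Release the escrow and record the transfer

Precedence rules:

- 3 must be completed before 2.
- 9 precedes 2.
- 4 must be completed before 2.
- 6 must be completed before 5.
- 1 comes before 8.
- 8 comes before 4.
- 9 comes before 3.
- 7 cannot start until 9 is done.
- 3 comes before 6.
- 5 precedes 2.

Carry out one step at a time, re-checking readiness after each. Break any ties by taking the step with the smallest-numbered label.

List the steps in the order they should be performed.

1 and 9 have no prerequisites; 1 has the earlier label, so 1 is first.
8 now also ready, so the ready set is {8, 9}; 8 has the earlier label → 8.
4 now also ready, so the ready set is {4, 9}; 4 has the earlier label → 4.
That leaves 9 as the only ready step → 9.
3 and 7 are both available; 3 has the earlier label → 3.
6 and 7 are both available; 6 has the earlier label → 6.
5 now also ready, so the ready set is {5, 7}; 5 has the earlier label → 5.
Ready: 2 and 7. 2 has the earlier label → 2.
Next only 7 has its prerequisites met → 7.

1 8 4 9 3 6 5 2 7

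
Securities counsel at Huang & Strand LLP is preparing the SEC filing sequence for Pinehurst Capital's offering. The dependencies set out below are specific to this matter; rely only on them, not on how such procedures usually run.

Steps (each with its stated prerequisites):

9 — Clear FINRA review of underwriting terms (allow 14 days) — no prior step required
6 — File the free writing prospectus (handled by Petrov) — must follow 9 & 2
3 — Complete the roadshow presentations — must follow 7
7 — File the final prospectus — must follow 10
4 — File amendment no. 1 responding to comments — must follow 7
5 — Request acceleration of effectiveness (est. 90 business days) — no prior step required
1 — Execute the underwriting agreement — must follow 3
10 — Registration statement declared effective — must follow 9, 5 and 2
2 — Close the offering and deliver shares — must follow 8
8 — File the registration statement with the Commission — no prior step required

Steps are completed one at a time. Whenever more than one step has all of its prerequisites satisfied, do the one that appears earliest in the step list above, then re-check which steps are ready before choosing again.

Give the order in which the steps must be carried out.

9 5 8 2 6 10 7 3 4 1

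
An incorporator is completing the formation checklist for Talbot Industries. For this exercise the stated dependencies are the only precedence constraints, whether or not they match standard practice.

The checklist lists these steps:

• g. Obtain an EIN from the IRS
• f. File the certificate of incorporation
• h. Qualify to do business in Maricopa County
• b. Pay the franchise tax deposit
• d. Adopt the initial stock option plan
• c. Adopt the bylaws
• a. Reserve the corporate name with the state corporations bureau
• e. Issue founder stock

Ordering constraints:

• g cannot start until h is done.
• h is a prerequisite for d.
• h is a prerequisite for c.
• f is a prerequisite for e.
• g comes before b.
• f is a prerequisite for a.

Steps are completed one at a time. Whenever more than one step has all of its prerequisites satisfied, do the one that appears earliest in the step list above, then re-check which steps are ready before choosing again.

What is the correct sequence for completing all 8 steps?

f → h → g → b → d → c → a → e

Nothing is required for f and h. f is listed earlier → f first.
a and e now also ready, so the ready set is {h, a, e}; h is listed earlier → h.
Ready: g, d, c, a and e. g is listed earlier → g.
b now also ready, so the ready set is {b, d, c, a, e}; b is listed earlier → b.
d, c, a and e are all available; d is listed earlier → d.
Ready: c, a and e. c is listed earlier → c.
a and e are both available; a is listed earlier → a.
That leaves e as the only ready step → e.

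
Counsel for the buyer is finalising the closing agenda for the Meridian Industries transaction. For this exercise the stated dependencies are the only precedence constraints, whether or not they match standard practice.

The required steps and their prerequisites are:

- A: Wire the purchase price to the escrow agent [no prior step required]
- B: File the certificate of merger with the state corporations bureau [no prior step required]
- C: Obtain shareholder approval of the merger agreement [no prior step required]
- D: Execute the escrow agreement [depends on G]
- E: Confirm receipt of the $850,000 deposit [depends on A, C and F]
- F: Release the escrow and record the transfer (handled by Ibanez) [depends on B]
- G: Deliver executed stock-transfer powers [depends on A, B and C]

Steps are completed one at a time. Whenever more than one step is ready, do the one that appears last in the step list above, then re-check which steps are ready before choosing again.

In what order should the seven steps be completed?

C, B, F, A, G, E, D

Nothing is required for C, B and A. C is listed later → C first.
Now B and A have their prerequisites met. B is listed later, so B next.
F now also ready, so the ready set is {F, A}; F is listed later → F.
A is the only step now ready → A.
Now G and E have their prerequisites met. G is listed later, so G next.
D now also ready, so the ready set is {E, D}; E is listed later → E.
D needed G, now all done → D.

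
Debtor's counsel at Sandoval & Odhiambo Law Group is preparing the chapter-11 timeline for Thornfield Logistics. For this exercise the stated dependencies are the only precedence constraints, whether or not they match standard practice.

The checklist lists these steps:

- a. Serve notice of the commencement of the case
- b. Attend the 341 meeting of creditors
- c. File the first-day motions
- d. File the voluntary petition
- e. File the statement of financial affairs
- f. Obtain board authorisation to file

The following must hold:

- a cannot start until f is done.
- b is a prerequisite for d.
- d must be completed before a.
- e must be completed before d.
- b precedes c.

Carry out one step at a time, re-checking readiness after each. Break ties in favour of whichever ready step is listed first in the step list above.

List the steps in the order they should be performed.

b, e and f have no prerequisites; b is listed earlier, so b is first.
Now c, e and f have their prerequisites met. c is listed earlier, so c next.
e and f are both available; e is listed earlier → e.
d and f are both available; d is listed earlier → d.
f is the only step now ready → f.
a needed d and f, now all done → a.

b, c, e, d, f, a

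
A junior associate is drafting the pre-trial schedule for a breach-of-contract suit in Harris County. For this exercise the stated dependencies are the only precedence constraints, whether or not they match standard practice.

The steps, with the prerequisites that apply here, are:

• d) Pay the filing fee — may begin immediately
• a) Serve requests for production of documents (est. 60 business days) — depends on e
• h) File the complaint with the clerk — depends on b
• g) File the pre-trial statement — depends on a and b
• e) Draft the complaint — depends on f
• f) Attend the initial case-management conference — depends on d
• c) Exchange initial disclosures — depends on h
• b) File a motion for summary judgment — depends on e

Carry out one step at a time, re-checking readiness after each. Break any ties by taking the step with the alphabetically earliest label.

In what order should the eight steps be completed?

d, f, e, a, b, g, h, c

d has no prerequisites → d first.
f needed d, now all done → f.
That leaves e as the only ready step → e.
Ready: a and b. a has the earlier label → a.
That leaves b as the only ready step → b.
Ready: g and h. g has the earlier label → g.
h needed b, now all done → h.
c is the only step now ready → c.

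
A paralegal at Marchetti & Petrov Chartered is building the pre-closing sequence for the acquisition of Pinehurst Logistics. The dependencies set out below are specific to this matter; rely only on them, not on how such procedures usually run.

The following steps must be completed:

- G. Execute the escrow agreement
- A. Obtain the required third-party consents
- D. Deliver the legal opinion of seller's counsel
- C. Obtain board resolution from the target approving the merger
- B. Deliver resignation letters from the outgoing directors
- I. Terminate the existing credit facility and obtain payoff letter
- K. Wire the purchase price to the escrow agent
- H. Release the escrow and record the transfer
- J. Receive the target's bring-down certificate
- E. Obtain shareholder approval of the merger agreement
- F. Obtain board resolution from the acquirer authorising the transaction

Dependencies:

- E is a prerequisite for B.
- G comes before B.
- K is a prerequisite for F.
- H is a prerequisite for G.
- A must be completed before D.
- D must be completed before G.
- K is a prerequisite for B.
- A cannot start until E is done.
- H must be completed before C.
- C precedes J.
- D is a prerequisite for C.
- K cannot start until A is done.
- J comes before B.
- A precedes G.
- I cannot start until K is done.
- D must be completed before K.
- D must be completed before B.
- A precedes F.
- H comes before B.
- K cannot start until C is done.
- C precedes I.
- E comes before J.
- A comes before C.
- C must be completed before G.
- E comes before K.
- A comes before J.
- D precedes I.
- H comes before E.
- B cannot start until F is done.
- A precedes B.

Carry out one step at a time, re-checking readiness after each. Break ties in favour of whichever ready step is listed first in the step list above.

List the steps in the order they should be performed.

H, E, A, D, C, G, K, I, J, F, B

H is the only step with nothing outstanding, so it goes first.
That leaves E as the only ready step → E.
A needed E, now all done → A.
Next only D has its prerequisites met → D.
That leaves C as the only ready step → C.
Now G, K and J have their prerequisites met. G is listed earlier, so G next.
Ready: K and J. K is listed earlier → K.
Now I, J and F have their prerequisites met. I is listed earlier, so I next.
Ready: J and F. J is listed earlier → J.
F needed A and K, now all done → F.
B is the only step now ready → B.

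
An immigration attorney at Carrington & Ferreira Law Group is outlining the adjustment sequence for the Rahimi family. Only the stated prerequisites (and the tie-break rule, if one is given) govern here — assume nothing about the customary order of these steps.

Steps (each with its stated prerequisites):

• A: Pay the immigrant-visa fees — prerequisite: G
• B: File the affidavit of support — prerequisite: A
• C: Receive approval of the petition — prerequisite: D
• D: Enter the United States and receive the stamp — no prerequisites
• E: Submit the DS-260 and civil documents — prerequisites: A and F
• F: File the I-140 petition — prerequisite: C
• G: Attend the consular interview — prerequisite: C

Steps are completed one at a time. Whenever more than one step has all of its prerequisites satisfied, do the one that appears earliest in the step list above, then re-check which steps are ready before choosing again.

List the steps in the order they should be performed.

D → C → F → G → A → B → E

D is the only step with nothing outstanding, so it goes first.
C needed D, now all done → C.
F and G are both available; F is listed earlier → F.
That leaves G as the only ready step → G.
A is the only step now ready → A.
B and E are both available; B is listed earlier → B.
That leaves E as the only ready step → E.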